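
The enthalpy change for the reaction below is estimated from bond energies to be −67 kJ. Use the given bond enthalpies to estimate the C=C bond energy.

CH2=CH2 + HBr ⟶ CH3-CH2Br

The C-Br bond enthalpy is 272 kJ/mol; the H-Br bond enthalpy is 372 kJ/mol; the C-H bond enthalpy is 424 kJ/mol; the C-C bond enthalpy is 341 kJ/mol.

Let D be the C=C bond energy.
Σ(broken) = 4×424 + 1×D + 1×372 = 2068 + D
Σ(formed) = 1×272 + 1×341 + 5×424 = 2733
ΔH = Σ(broken) − Σ(formed) = (2068 + D) − (2733) = −665 + D
Setting this equal to −67 kJ gives D = 598 kJ/mol.

D(C=C) ≈ 598 kJ/mol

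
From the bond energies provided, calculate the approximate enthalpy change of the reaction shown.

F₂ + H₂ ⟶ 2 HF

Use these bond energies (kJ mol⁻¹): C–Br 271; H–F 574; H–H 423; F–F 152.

Bonds broken (reactants):
  F–F: 1 × 152 = 152
  H–H: 1 × 423 = 423
  Σ(broken) = 575 kJ
Bonds formed (products):
  H–F: 2 × 574 = 1148
  Σ(formed) = 1148 kJ
ΔH = Σ(broken) − Σ(formed) = 575 − 1148 = −573 kJ

ΔH ≈ −573 kJ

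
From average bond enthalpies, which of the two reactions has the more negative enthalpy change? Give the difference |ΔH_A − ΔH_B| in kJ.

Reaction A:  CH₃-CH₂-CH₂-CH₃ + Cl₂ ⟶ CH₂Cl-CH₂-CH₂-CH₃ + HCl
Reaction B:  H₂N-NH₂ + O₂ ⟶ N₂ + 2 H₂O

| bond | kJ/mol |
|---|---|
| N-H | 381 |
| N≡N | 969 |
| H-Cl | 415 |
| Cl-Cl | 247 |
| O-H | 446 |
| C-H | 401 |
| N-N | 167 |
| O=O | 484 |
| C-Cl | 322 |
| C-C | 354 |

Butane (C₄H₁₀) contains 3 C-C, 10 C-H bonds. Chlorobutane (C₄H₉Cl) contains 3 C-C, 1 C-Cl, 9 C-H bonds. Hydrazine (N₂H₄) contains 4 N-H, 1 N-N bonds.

Reaction B, by 489 kJ

Reaction A:
  Bonds broken (reactants):
    C-C: 3 × 354 = 1062
    C-H: 10 × 401 = 4010
    Cl-Cl: 1 × 247 = 247
    Σ(broken) = 5319 kJ
  Bonds formed (products):
    C-C: 3 × 354 = 1062
    C-Cl: 1 × 322 = 322
    C-H: 9 × 401 = 3609
    H-Cl: 1 × 415 = 415
    Σ(formed) = 5408 kJ
  ΔH_A = 5319 − 5408 = −89 kJ
Reaction B:
  Bonds broken (reactants):
    N-H: 4 × 381 = 1524
    N-N: 1 × 167 = 167
    O=O: 1 × 484 = 484
    Σ(broken) = 2175 kJ
  Bonds formed (products):
    N≡N: 1 × 969 = 969
    O-H: 4 × 446 = 1784
    Σ(formed) = 2753 kJ
  ΔH_B = 2175 − 2753 = −578 kJ
ΔH_A − ΔH_B = +489 kJ, so reaction B has the more negative ΔH; |ΔH_A − ΔH_B| = 489 kJ.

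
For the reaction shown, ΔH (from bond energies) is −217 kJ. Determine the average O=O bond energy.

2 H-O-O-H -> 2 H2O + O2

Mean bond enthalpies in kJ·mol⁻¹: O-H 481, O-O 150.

D(O=O) ≈ 517 kJ/mol

Let D be the O=O bond energy.
Σ(broken) = 4×481 + 2×150 = 2224
Σ(formed) = 4×481 + 1×D = 1924 + D
ΔH = Σ(broken) − Σ(formed) = (2224) − (1924 + D) = +300 − D
Setting this equal to −217 kJ gives D = 517 kJ/mol.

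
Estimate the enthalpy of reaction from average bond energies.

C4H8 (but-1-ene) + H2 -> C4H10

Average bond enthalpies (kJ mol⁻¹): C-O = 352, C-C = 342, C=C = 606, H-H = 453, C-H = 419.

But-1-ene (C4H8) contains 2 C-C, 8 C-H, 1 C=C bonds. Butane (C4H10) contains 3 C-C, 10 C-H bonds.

ΔH ≈ −121 kJ

Bonds broken (reactants):
  C-C: 2 × 342 = 684
  C-H: 8 × 419 = 3352
  C=C: 1 × 606 = 606
  H-H: 1 × 453 = 453
  Σ(broken) = 5095 kJ
Bonds formed (products):
  C-C: 3 × 342 = 1026
  C-H: 10 × 419 = 4190
  Σ(formed) = 5216 kJ
ΔH = Σ(broken) − Σ(formed) = 5095 − 5216 = −121 kJ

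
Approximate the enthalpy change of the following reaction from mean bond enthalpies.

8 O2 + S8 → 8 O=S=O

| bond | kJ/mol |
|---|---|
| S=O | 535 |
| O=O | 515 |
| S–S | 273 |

ΔH ≈ −2256 kJ

Bonds broken (reactants):
  O=O: 8 × 515 = 4120
  S–S: 8 × 273 = 2184
  Σ(broken) = 6304 kJ
Bonds formed (products):
  S=O: 16 × 535 = 8560
  Σ(formed) = 8560 kJ
ΔH = Σ(broken) − Σ(formed) = 6304 − 8560 = −2256 kJ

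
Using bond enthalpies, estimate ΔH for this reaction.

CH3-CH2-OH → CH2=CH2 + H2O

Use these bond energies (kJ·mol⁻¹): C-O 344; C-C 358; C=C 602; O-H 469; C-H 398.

ΔH ≈ +29 kJ

Bonds broken (reactants):
  C-C: 1 × 358 = 358
  C-H: 5 × 398 = 1990
  C-O: 1 × 344 = 344
  O-H: 1 × 469 = 469
  Σ(broken) = 3161 kJ
Bonds formed (products):
  C-H: 4 × 398 = 1592
  C=C: 1 × 602 = 602
  O-H: 2 × 469 = 938
  Σ(formed) = 3132 kJ
ΔH = Σ(broken) − Σ(formed) = 3161 − 3132 = +29 kJ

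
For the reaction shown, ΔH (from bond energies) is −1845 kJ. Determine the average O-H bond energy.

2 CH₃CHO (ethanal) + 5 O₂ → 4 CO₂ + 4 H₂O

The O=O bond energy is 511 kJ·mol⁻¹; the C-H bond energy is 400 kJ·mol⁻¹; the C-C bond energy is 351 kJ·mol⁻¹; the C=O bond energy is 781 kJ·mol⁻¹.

Let D be the O-H bond energy.
Σ(broken) = 2×351 + 8×400 + 2×781 + 5×511 = 8019
Σ(formed) = 8×781 + 8×D = 6248 + 8D
ΔH = Σ(broken) − Σ(formed) = (8019) − (6248 + 8D) = +1771 − 8D
Setting this equal to −1845 kJ gives 8D = 3616, so D = 452 kJ/mol.

D(O-H) ≈ 452 kJ/mol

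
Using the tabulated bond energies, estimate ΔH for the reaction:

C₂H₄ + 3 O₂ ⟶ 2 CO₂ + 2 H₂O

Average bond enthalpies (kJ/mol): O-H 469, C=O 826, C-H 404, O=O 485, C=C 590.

ΔH ≈ −1519 kJ

Bonds broken (reactants):
  C-H: 4 × 404 = 1616
  C=C: 1 × 590 = 590
  O=O: 3 × 485 = 1455
  Σ(broken) = 3661 kJ
Bonds formed (products):
  C=O: 4 × 826 = 3304
  O-H: 4 × 469 = 1876
  Σ(formed) = 5180 kJ
ΔH = Σ(broken) − Σ(formed) = 3661 − 5180 = −1519 kJ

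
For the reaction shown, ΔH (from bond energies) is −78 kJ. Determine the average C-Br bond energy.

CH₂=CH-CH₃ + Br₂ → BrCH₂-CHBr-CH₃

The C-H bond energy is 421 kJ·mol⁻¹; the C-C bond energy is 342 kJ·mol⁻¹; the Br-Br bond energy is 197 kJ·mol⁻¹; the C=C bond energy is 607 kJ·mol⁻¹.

Let D be the C-Br bond energy.
Σ(broken) = 1×197 + 1×342 + 6×421 + 1×607 = 3672
Σ(formed) = 2×D + 2×342 + 6×421 = 3210 + 2D
ΔH = Σ(broken) − Σ(formed) = (3672) − (3210 + 2D) = +462 − 2D
Setting this equal to −78 kJ gives 2D = 540, so D = 270 kJ/mol.

D(C-Br) ≈ 270 kJ/mol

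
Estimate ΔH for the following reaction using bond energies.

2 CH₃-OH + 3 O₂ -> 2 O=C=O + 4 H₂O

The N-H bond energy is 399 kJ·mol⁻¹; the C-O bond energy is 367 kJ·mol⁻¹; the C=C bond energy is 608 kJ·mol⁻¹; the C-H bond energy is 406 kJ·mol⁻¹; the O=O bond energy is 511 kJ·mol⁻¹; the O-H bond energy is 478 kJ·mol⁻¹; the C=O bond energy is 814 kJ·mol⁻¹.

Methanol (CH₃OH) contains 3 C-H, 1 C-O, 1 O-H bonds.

ΔH ≈ −1421 kJ

Bonds broken (reactants):
  C-H: 6 × 406 = 2436
  C-O: 2 × 367 = 734
  O-H: 2 × 478 = 956
  O=O: 3 × 511 = 1533
  Σ(broken) = 5659 kJ
Bonds formed (products):
  C=O: 4 × 814 = 3256
  O-H: 8 × 478 = 3824
  Σ(formed) = 7080 kJ
ΔH = Σ(broken) − Σ(formed) = 5659 − 7080 = −1421 kJ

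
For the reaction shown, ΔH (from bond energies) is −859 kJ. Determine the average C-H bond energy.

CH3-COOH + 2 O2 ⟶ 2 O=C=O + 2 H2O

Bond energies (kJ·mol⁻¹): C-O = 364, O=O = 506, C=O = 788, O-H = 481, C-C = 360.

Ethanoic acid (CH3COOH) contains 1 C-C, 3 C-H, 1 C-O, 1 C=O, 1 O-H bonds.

D(C-H) ≈ 404 kJ/mol

Let D be the C-H bond energy.
Σ(broken) = 1×360 + 3×D + 1×364 + 1×788 + 1×481 + 2×506 = 3005 + 3D
Σ(formed) = 4×788 + 4×481 = 5076
ΔH = Σ(broken) − Σ(formed) = (3005 + 3D) − (5076) = −2071 + 3D
Setting this equal to −859 kJ gives 3D = 1212, so D = 404 kJ/mol.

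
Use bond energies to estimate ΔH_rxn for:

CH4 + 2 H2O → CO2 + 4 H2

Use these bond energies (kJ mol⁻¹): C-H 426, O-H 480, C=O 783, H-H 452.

ΔH ≈ +250 kJ

Bonds broken (reactants):
  C-H: 4 × 426 = 1704
  O-H: 4 × 480 = 1920
  Σ(broken) = 3624 kJ
Bonds formed (products):
  C=O: 2 × 783 = 1566
  H-H: 4 × 452 = 1808
  Σ(formed) = 3374 kJ
ΔH = Σ(broken) − Σ(formed) = 3624 − 3374 = +250 kJ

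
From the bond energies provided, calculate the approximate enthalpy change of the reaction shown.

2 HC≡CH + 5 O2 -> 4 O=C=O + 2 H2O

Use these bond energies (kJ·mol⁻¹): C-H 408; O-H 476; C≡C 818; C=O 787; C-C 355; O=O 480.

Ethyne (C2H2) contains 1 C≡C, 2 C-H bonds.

Bonds broken (reactants):
  C≡C: 2 × 818 = 1636
  C-H: 4 × 408 = 1632
  O=O: 5 × 480 = 2400
  Σ(broken) = 5668 kJ
Bonds formed (products):
  C=O: 8 × 787 = 6296
  O-H: 4 × 476 = 1904
  Σ(formed) = 8200 kJ
ΔH = Σ(broken) − Σ(formed) = 5668 − 8200 = −2532 kJ

ΔH ≈ −2532 kJ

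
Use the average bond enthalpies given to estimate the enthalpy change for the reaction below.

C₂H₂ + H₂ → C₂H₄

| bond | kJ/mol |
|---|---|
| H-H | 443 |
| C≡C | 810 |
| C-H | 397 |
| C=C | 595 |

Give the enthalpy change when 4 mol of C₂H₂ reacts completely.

Bonds broken (reactants):
  C≡C: 1 × 810 = 810
  C-H: 2 × 397 = 794
  H-H: 1 × 443 = 443
  Σ(broken) = 2047 kJ
Bonds formed (products):
  C-H: 4 × 397 = 1588
  C=C: 1 × 595 = 595
  Σ(formed) = 2183 kJ
ΔH = Σ(broken) − Σ(formed) = 2047 − 2183 = −136 kJ
For 4× the reaction as written: 4 × (−136) = −544 kJ

ΔH = −544 kJ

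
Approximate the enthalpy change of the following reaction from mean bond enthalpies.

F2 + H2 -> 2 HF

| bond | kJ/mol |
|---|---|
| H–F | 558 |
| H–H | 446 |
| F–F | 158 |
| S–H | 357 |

ΔH ≈ −512 kJ

Bonds broken (reactants):
  F–F: 1 × 158 = 158
  H–H: 1 × 446 = 446
  Σ(broken) = 604 kJ
Bonds formed (products):
  H–F: 2 × 558 = 1116
  Σ(formed) = 1116 kJ
ΔH = Σ(broken) − Σ(formed) = 604 − 1116 = −512 kJ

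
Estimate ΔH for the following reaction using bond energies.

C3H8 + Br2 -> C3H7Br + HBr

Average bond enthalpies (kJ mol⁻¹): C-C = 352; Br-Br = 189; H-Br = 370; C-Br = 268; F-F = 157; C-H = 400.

ΔH ≈ −49 kJ

Bonds broken (reactants):
  Br-Br: 1 × 189 = 189
  C-C: 2 × 352 = 704
  C-H: 8 × 400 = 3200
  Σ(broken) = 4093 kJ
Bonds formed (products):
  C-Br: 1 × 268 = 268
  C-C: 2 × 352 = 704
  C-H: 7 × 400 = 2800
  H-Br: 1 × 370 = 370
  Σ(formed) = 4142 kJ
ΔH = Σ(broken) − Σ(formed) = 4093 − 4142 = −49 kJ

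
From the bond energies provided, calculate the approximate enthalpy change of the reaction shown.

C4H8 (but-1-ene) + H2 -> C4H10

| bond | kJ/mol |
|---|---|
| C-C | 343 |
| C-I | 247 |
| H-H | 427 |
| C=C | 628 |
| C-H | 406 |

Bonds broken (reactants):
  C-C: 2 × 343 = 686
  C-H: 8 × 406 = 3248
  C=C: 1 × 628 = 628
  H-H: 1 × 427 = 427
  Σ(broken) = 4989 kJ
Bonds formed (products):
  C-C: 3 × 343 = 1029
  C-H: 10 × 406 = 4060
  Σ(formed) = 5089 kJ
ΔH = Σ(broken) − Σ(formed) = 4989 − 5089 = −100 kJ

ΔH ≈ −100 kJ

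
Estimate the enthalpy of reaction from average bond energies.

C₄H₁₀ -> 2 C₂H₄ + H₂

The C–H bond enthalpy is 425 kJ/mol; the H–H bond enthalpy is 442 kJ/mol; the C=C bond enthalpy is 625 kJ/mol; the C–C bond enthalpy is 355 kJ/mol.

ΔH ≈ +223 kJ

Bonds broken (reactants):
  C–C: 3 × 355 = 1065
  C–H: 10 × 425 = 4250
  Σ(broken) = 5315 kJ
Bonds formed (products):
  C–H: 8 × 425 = 3400
  C=C: 2 × 625 = 1250
  H–H: 1 × 442 = 442
  Σ(formed) = 5092 kJ
ΔH = Σ(broken) − Σ(formed) = 5315 − 5092 = +223 kJ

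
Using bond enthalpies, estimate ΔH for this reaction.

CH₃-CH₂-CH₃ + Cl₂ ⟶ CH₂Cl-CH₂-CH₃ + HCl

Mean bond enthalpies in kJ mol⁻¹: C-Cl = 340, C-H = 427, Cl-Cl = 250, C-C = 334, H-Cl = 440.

Bonds broken (reactants):
  C-C: 2 × 334 = 668
  C-H: 8 × 427 = 3416
  Cl-Cl: 1 × 250 = 250
  Σ(broken) = 4334 kJ
Bonds formed (products):
  C-C: 2 × 334 = 668
  C-Cl: 1 × 340 = 340
  C-H: 7 × 427 = 2989
  H-Cl: 1 × 440 = 440
  Σ(formed) = 4437 kJ
ΔH = Σ(broken) − Σ(formed) = 4334 − 4437 = −103 kJ

ΔH ≈ −103 kJ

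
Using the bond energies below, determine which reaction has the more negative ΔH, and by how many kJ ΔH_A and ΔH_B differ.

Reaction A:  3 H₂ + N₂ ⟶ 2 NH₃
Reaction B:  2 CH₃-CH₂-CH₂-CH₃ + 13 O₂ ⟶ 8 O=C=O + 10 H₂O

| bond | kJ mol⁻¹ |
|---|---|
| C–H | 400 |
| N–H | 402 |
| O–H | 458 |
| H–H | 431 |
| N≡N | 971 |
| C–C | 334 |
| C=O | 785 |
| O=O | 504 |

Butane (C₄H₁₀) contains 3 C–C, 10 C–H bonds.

Reaction B, by 5016 kJ

Reaction A:
  Bonds broken (reactants):
    H–H: 3 × 431 = 1293
    N≡N: 1 × 971 = 971
    Σ(broken) = 2264 kJ
  Bonds formed (products):
    N–H: 6 × 402 = 2412
    Σ(formed) = 2412 kJ
  ΔH_A = 2264 − 2412 = −148 kJ
Reaction B:
  Bonds broken (reactants):
    C–C: 6 × 334 = 2004
    C–H: 20 × 400 = 8000
    O=O: 13 × 504 = 6552
    Σ(broken) = 16556 kJ
  Bonds formed (products):
    C=O: 16 × 785 = 12560
    O–H: 20 × 458 = 9160
    Σ(formed) = 21720 kJ
  ΔH_B = 16556 − 21720 = −5164 kJ
ΔH_A − ΔH_B = +5016 kJ, so reaction B has the more negative ΔH; |ΔH_A − ΔH_B| = 5016 kJ.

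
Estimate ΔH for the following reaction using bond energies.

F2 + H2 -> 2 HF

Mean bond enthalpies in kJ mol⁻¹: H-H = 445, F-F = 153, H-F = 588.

ΔH ≈ −578 kJ

Bonds broken (reactants):
  F-F: 1 × 153 = 153
  H-H: 1 × 445 = 445
  Σ(broken) = 598 kJ
Bonds formed (products):
  H-F: 2 × 588 = 1176
  Σ(formed) = 1176 kJ
ΔH = Σ(broken) − Σ(formed) = 598 − 1176 = −578 kJ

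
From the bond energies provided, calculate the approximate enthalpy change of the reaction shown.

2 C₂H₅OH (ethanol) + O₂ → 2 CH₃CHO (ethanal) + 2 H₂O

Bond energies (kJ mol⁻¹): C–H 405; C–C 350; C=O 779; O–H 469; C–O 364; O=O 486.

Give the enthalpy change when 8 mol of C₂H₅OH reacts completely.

ΔH = −1888 kJ

Bonds broken (reactants):
  C–C: 2 × 350 = 700
  C–H: 10 × 405 = 4050
  C–O: 2 × 364 = 728
  O–H: 2 × 469 = 938
  O=O: 1 × 486 = 486
  Σ(broken) = 6902 kJ
Bonds formed (products):
  C–C: 2 × 350 = 700
  C–H: 8 × 405 = 3240
  C=O: 2 × 779 = 1558
  O–H: 4 × 469 = 1876
  Σ(formed) = 7374 kJ
ΔH = Σ(broken) − Σ(formed) = 6902 − 7374 = −472 kJ
For 4× the reaction as written: 4 × (−472) = −1888 kJ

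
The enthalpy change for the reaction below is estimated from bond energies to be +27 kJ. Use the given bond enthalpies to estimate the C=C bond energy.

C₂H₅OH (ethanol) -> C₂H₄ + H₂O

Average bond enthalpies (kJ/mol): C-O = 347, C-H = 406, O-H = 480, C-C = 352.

Let D be the C=C bond energy.
Σ(broken) = 1×352 + 5×406 + 1×347 + 1×480 = 3209
Σ(formed) = 4×406 + 1×D + 2×480 = 2584 + D
ΔH = Σ(broken) − Σ(formed) = (3209) − (2584 + D) = +625 − D
Setting this equal to +27 kJ gives D = 598 kJ/mol.

D(C=C) ≈ 598 kJ/mol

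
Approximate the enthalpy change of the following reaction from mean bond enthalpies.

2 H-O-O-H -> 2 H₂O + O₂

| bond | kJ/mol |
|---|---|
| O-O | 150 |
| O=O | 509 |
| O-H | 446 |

Bonds broken (reactants):
  O-H: 4 × 446 = 1784
  O-O: 2 × 150 = 300
  Σ(broken) = 2084 kJ
Bonds formed (products):
  O-H: 4 × 446 = 1784
  O=O: 1 × 509 = 509
  Σ(formed) = 2293 kJ
ΔH = Σ(broken) − Σ(formed) = 2084 − 2293 = −209 kJ

ΔH ≈ −209 kJ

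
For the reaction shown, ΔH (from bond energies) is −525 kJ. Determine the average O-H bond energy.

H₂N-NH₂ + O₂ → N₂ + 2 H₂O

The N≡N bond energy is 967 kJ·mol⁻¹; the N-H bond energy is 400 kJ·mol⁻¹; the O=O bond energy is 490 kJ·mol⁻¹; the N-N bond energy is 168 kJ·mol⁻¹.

Let D be the O-H bond energy.
Σ(broken) = 4×400 + 1×168 + 1×490 = 2258
Σ(formed) = 1×967 + 4×D = 967 + 4D
ΔH = Σ(broken) − Σ(formed) = (2258) − (967 + 4D) = +1291 − 4D
Setting this equal to −525 kJ gives 4D = 1816, so D = 454 kJ/mol.

D(O-H) ≈ 454 kJ/mol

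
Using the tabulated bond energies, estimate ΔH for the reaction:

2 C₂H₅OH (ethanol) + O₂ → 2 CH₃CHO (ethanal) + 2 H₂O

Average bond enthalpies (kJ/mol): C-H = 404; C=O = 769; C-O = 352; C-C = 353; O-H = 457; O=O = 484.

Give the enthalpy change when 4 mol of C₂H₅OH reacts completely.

ΔH = −912 kJ

Bonds broken (reactants):
  C-C: 2 × 353 = 706
  C-H: 10 × 404 = 4040
  C-O: 2 × 352 = 704
  O-H: 2 × 457 = 914
  O=O: 1 × 484 = 484
  Σ(broken) = 6848 kJ
Bonds formed (products):
  C-C: 2 × 353 = 706
  C-H: 8 × 404 = 3232
  C=O: 2 × 769 = 1538
  O-H: 4 × 457 = 1828
  Σ(formed) = 7304 kJ
ΔH = Σ(broken) − Σ(formed) = 6848 − 7304 = −456 kJ
For 2× the reaction as written: 2 × (−456) = −912 kJ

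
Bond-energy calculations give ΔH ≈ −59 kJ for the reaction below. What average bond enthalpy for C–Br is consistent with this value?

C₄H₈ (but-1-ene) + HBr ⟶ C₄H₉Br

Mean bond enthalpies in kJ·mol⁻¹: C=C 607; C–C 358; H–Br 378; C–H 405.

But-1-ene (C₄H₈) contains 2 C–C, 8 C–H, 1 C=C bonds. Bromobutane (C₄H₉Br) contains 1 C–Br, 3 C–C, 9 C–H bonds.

D(C–Br) ≈ 281 kJ/mol

Let D be the C–Br bond energy.
Σ(broken) = 2×358 + 8×405 + 1×607 + 1×378 = 4941
Σ(formed) = 1×D + 3×358 + 9×405 = 4719 + D
ΔH = Σ(broken) − Σ(formed) = (4941) − (4719 + D) = +222 − D
Setting this equal to −59 kJ gives D = 281 kJ/mol.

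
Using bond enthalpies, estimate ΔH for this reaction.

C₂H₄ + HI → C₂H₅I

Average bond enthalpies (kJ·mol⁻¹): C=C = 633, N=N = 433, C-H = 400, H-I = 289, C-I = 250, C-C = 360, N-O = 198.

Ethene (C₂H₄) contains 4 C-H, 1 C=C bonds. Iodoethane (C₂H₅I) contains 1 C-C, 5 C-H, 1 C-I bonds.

Bonds broken (reactants):
  C-H: 4 × 400 = 1600
  C=C: 1 × 633 = 633
  H-I: 1 × 289 = 289
  Σ(broken) = 2522 kJ
Bonds formed (products):
  C-C: 1 × 360 = 360
  C-H: 5 × 400 = 2000
  C-I: 1 × 250 = 250
  Σ(formed) = 2610 kJ
ΔH = Σ(broken) − Σ(formed) = 2522 − 2610 = −88 kJ

ΔH ≈ −88 kJ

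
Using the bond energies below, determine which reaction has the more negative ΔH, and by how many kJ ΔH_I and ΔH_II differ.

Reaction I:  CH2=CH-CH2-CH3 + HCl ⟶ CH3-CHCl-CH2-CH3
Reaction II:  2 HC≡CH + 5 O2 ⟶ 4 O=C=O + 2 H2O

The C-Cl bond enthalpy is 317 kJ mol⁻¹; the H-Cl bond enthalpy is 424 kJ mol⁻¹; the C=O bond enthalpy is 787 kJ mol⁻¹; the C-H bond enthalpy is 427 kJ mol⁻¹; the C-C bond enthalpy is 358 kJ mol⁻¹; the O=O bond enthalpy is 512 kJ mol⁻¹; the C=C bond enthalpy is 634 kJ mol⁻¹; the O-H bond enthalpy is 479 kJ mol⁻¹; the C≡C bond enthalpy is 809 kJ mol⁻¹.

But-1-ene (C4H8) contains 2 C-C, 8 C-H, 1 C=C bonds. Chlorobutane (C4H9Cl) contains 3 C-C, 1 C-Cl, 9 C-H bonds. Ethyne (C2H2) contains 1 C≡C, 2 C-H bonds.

Reaction II, by 2282 kJ

Reaction I:
  Bonds broken (reactants):
    C-C: 2 × 358 = 716
    C-H: 8 × 427 = 3416
    C=C: 1 × 634 = 634
    H-Cl: 1 × 424 = 424
    Σ(broken) = 5190 kJ
  Bonds formed (products):
    C-C: 3 × 358 = 1074
    C-Cl: 1 × 317 = 317
    C-H: 9 × 427 = 3843
    Σ(formed) = 5234 kJ
  ΔH_I = 5190 − 5234 = −44 kJ
Reaction II:
  Bonds broken (reactants):
    C≡C: 2 × 809 = 1618
    C-H: 4 × 427 = 1708
    O=O: 5 × 512 = 2560
    Σ(broken) = 5886 kJ
  Bonds formed (products):
    C=O: 8 × 787 = 6296
    O-H: 4 × 479 = 1916
    Σ(formed) = 8212 kJ
  ΔH_II = 5886 − 8212 = −2326 kJ
ΔH_I − ΔH_II = +2282 kJ, so reaction II has the more negative ΔH; |ΔH_I − ΔH_II| = 2282 kJ.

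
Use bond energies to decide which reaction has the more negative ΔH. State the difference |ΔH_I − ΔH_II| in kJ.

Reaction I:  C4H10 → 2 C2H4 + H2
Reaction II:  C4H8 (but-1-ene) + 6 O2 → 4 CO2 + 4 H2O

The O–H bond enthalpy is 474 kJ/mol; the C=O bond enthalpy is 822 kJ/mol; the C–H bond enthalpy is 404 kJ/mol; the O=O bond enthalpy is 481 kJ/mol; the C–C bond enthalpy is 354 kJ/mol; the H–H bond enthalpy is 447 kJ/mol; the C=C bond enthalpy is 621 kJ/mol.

Reaction II, by 3102 kJ

Reaction I:
  Bonds broken (reactants):
    C–C: 3 × 354 = 1062
    C–H: 10 × 404 = 4040
    Σ(broken) = 5102 kJ
  Bonds formed (products):
    C–H: 8 × 404 = 3232
    C=C: 2 × 621 = 1242
    H–H: 1 × 447 = 447
    Σ(formed) = 4921 kJ
  ΔH_I = 5102 − 4921 = +181 kJ
Reaction II:
  Bonds broken (reactants):
    C–C: 2 × 354 = 708
    C–H: 8 × 404 = 3232
    C=C: 1 × 621 = 621
    O=O: 6 × 481 = 2886
    Σ(broken) = 7447 kJ
  Bonds formed (products):
    C=O: 8 × 822 = 6576
    O–H: 8 × 474 = 3792
    Σ(formed) = 10368 kJ
  ΔH_II = 7447 − 10368 = −2921 kJ
ΔH_I − ΔH_II = +3102 kJ, so reaction II has the more negative ΔH; |ΔH_I − ΔH_II| = 3102 kJ.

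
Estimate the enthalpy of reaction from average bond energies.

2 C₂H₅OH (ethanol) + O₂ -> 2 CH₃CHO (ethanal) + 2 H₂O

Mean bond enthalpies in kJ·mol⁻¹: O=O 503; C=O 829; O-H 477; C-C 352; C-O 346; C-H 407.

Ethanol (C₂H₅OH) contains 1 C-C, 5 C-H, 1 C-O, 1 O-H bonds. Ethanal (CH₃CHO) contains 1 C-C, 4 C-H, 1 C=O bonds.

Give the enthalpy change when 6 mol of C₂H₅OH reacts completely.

Bonds broken (reactants):
  C-C: 2 × 352 = 704
  C-H: 10 × 407 = 4070
  C-O: 2 × 346 = 692
  O-H: 2 × 477 = 954
  O=O: 1 × 503 = 503
  Σ(broken) = 6923 kJ
Bonds formed (products):
  C-C: 2 × 352 = 704
  C-H: 8 × 407 = 3256
  C=O: 2 × 829 = 1658
  O-H: 4 × 477 = 1908
  Σ(formed) = 7526 kJ
ΔH = Σ(broken) − Σ(formed) = 6923 − 7526 = −603 kJ
For 3× the reaction as written: 3 × (−603) = −1809 kJ

ΔH = −1809 kJ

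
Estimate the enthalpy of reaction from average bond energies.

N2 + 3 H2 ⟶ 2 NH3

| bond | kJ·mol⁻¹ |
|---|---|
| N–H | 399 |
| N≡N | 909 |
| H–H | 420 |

ΔH ≈ −225 kJ

Bonds broken (reactants):
  H–H: 3 × 420 = 1260
  N≡N: 1 × 909 = 909
  Σ(broken) = 2169 kJ
Bonds formed (products):
  N–H: 6 × 399 = 2394
  Σ(formed) = 2394 kJ
ΔH = Σ(broken) − Σ(formed) = 2169 − 2394 = −225 kJ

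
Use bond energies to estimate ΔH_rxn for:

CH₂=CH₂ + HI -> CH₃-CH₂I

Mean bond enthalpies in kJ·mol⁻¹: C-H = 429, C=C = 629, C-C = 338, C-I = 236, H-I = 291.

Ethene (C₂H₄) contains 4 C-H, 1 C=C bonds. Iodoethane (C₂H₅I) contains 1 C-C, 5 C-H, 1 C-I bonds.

ΔH ≈ −83 kJ

Bonds broken (reactants):
  C-H: 4 × 429 = 1716
  C=C: 1 × 629 = 629
  H-I: 1 × 291 = 291
  Σ(broken) = 2636 kJ
Bonds formed (products):
  C-C: 1 × 338 = 338
  C-H: 5 × 429 = 2145
  C-I: 1 × 236 = 236
  Σ(formed) = 2719 kJ
ΔH = Σ(broken) − Σ(formed) = 2636 − 2719 = −83 kJ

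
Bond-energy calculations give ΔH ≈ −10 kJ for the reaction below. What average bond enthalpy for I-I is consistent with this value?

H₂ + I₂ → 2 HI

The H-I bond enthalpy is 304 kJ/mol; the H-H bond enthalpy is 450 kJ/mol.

Let D be the I-I bond energy.
Σ(broken) = 1×450 + 1×D = 450 + D
Σ(formed) = 2×304 = 608
ΔH = Σ(broken) − Σ(formed) = (450 + D) − (608) = −158 + D
Setting this equal to −10 kJ gives D = 148 kJ/mol.

D(I-I) ≈ 148 kJ/mol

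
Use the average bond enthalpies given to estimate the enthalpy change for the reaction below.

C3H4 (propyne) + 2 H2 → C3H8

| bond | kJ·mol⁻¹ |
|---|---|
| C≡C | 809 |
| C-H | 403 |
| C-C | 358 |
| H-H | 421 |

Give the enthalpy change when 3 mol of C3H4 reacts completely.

ΔH = −957 kJ

Bonds broken (reactants):
  C≡C: 1 × 809 = 809
  C-C: 1 × 358 = 358
  C-H: 4 × 403 = 1612
  H-H: 2 × 421 = 842
  Σ(broken) = 3621 kJ
Bonds formed (products):
  C-C: 2 × 358 = 716
  C-H: 8 × 403 = 3224
  Σ(formed) = 3940 kJ
ΔH = Σ(broken) − Σ(formed) = 3621 − 3940 = −319 kJ
For 3× the reaction as written: 3 × (−319) = −957 kJ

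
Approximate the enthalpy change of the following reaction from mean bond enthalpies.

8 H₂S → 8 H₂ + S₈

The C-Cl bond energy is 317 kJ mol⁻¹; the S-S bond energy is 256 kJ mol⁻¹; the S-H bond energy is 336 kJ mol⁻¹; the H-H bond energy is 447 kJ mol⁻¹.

Bonds broken (reactants):
  S-H: 16 × 336 = 5376
  Σ(broken) = 5376 kJ
Bonds formed (products):
  H-H: 8 × 447 = 3576
  S-S: 8 × 256 = 2048
  Σ(formed) = 5624 kJ
ΔH = Σ(broken) − Σ(formed) = 5376 − 5624 = −248 kJ

ΔH ≈ −248 kJ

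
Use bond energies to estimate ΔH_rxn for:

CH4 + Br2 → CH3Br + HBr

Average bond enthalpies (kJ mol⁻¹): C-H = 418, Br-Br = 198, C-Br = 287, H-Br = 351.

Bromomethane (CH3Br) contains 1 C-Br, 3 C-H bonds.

ΔH ≈ −22 kJ

Bonds broken (reactants):
  Br-Br: 1 × 198 = 198
  C-H: 4 × 418 = 1672
  Σ(broken) = 1870 kJ
Bonds formed (products):
  C-Br: 1 × 287 = 287
  C-H: 3 × 418 = 1254
  H-Br: 1 × 351 = 351
  Σ(formed) = 1892 kJ
ΔH = Σ(broken) − Σ(formed) = 1870 − 1892 = −22 kJ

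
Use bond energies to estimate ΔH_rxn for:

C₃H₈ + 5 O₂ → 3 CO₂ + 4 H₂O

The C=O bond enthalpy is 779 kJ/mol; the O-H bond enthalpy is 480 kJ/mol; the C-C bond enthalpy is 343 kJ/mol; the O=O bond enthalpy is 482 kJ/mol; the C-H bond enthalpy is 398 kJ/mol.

ΔH ≈ −2234 kJ

Bonds broken (reactants):
  C-C: 2 × 343 = 686
  C-H: 8 × 398 = 3184
  O=O: 5 × 482 = 2410
  Σ(broken) = 6280 kJ
Bonds formed (products):
  C=O: 6 × 779 = 4674
  O-H: 8 × 480 = 3840
  Σ(formed) = 8514 kJ
ΔH = Σ(broken) − Σ(formed) = 6280 − 8514 = −2234 kJ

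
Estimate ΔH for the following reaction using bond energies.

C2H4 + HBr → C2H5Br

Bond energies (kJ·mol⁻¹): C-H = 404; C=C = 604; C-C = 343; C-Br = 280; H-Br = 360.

ΔH ≈ −63 kJ

Bonds broken (reactants):
  C-H: 4 × 404 = 1616
  C=C: 1 × 604 = 604
  H-Br: 1 × 360 = 360
  Σ(broken) = 2580 kJ
Bonds formed (products):
  C-Br: 1 × 280 = 280
  C-C: 1 × 343 = 343
  C-H: 5 × 404 = 2020
  Σ(formed) = 2643 kJ
ΔH = Σ(broken) − Σ(formed) = 2580 − 2643 = −63 kJ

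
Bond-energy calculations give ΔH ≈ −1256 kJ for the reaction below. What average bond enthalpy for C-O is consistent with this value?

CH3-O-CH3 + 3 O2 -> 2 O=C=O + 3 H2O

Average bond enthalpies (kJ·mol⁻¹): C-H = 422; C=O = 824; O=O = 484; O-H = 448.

D(C-O) ≈ 372 kJ/mol

Let D be the C-O bond energy.
Σ(broken) = 6×422 + 2×D + 3×484 = 3984 + 2D
Σ(formed) = 4×824 + 6×448 = 5984
ΔH = Σ(broken) − Σ(formed) = (3984 + 2D) − (5984) = −2000 + 2D
Setting this equal to −1256 kJ gives 2D = 744, so D = 372 kJ/mol.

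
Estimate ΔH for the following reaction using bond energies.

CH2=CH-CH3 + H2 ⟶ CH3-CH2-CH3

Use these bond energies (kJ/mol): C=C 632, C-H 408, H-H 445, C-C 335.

Bonds broken (reactants):
  C-C: 1 × 335 = 335
  C-H: 6 × 408 = 2448
  C=C: 1 × 632 = 632
  H-H: 1 × 445 = 445
  Σ(broken) = 3860 kJ
Bonds formed (products):
  C-C: 2 × 335 = 670
  C-H: 8 × 408 = 3264
  Σ(formed) = 3934 kJ
ΔH = Σ(broken) − Σ(formed) = 3860 − 3934 = −74 kJ

ΔH ≈ −74 kJ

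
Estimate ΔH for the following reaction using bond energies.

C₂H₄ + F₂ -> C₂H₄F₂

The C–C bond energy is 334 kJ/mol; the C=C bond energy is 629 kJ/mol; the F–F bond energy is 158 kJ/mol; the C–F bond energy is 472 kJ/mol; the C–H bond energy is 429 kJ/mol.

ΔH ≈ −491 kJ

Bonds broken (reactants):
  C–H: 4 × 429 = 1716
  C=C: 1 × 629 = 629
  F–F: 1 × 158 = 158
  Σ(broken) = 2503 kJ
Bonds formed (products):
  C–C: 1 × 334 = 334
  C–F: 2 × 472 = 944
  C–H: 4 × 429 = 1716
  Σ(formed) = 2994 kJ
ΔH = Σ(broken) − Σ(formed) = 2503 − 2994 = −491 kJ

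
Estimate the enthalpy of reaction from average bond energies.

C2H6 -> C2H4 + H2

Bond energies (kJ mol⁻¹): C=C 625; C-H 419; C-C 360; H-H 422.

Bonds broken (reactants):
  C-C: 1 × 360 = 360
  C-H: 6 × 419 = 2514
  Σ(broken) = 2874 kJ
Bonds formed (products):
  C-H: 4 × 419 = 1676
  C=C: 1 × 625 = 625
  H-H: 1 × 422 = 422
  Σ(formed) = 2723 kJ
ΔH = Σ(broken) − Σ(formed) = 2874 − 2723 = +151 kJ

ΔH ≈ +151 kJ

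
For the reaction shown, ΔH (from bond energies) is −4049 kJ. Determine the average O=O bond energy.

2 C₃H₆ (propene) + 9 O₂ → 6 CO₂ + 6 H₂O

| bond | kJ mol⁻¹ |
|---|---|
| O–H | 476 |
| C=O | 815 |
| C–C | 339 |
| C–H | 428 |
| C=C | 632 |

D(O=O) ≈ 485 kJ/mol

Let D be the O=O bond energy.
Σ(broken) = 2×339 + 12×428 + 2×632 + 9×D = 7078 + 9D
Σ(formed) = 12×815 + 12×476 = 15492
ΔH = Σ(broken) − Σ(formed) = (7078 + 9D) − (15492) = −8414 + 9D
Setting this equal to −4049 kJ gives 9D = 4365, so D = 485 kJ/mol.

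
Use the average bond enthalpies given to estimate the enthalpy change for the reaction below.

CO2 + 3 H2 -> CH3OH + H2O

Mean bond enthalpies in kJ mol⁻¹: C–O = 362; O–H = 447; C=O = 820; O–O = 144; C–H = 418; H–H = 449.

Bonds broken (reactants):
  C=O: 2 × 820 = 1640
  H–H: 3 × 449 = 1347
  Σ(broken) = 2987 kJ
Bonds formed (products):
  C–H: 3 × 418 = 1254
  C–O: 1 × 362 = 362
  O–H: 3 × 447 = 1341
  Σ(formed) = 2957 kJ
ΔH = Σ(broken) − Σ(formed) = 2987 − 2957 = +30 kJ

ΔH ≈ +30 kJ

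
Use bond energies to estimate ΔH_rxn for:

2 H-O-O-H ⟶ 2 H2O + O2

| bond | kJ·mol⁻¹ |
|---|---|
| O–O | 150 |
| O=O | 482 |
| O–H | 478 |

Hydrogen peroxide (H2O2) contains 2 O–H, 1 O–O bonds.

ΔH ≈ −182 kJ

Bonds broken (reactants):
  O–H: 4 × 478 = 1912
  O–O: 2 × 150 = 300
  Σ(broken) = 2212 kJ
Bonds formed (products):
  O–H: 4 × 478 = 1912
  O=O: 1 × 482 = 482
  Σ(formed) = 2394 kJ
ΔH = Σ(broken) − Σ(formed) = 2212 − 2394 = −182 kJ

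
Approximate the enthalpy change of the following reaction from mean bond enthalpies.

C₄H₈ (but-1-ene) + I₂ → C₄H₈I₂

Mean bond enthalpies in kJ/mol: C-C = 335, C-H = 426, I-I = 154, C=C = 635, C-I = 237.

ΔH ≈ −20 kJ

Bonds broken (reactants):
  C-C: 2 × 335 = 670
  C-H: 8 × 426 = 3408
  C=C: 1 × 635 = 635
  I-I: 1 × 154 = 154
  Σ(broken) = 4867 kJ
Bonds formed (products):
  C-C: 3 × 335 = 1005
  C-H: 8 × 426 = 3408
  C-I: 2 × 237 = 474
  Σ(formed) = 4887 kJ
ΔH = Σ(broken) − Σ(formed) = 4867 − 4887 = −20 kJ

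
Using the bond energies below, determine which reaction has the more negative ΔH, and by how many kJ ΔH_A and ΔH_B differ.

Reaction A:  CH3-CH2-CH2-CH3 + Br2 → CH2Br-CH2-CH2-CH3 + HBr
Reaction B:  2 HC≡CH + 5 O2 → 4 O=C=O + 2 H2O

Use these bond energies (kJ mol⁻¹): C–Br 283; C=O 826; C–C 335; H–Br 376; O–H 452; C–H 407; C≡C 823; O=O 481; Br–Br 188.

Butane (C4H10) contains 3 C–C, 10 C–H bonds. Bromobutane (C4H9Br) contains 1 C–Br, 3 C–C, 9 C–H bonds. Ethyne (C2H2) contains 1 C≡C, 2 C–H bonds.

Reaction B, by 2673 kJ

Reaction A:
  Bonds broken (reactants):
    Br–Br: 1 × 188 = 188
    C–C: 3 × 335 = 1005
    C–H: 10 × 407 = 4070
    Σ(broken) = 5263 kJ
  Bonds formed (products):
    C–Br: 1 × 283 = 283
    C–C: 3 × 335 = 1005
    C–H: 9 × 407 = 3663
    H–Br: 1 × 376 = 376
    Σ(formed) = 5327 kJ
  ΔH_A = 5263 − 5327 = −64 kJ
Reaction B:
  Bonds broken (reactants):
    C≡C: 2 × 823 = 1646
    C–H: 4 × 407 = 1628
    O=O: 5 × 481 = 2405
    Σ(broken) = 5679 kJ
  Bonds formed (products):
    C=O: 8 × 826 = 6608
    O–H: 4 × 452 = 1808
    Σ(formed) = 8416 kJ
  ΔH_B = 5679 − 8416 = −2737 kJ
ΔH_A − ΔH_B = +2673 kJ, so reaction B has the more negative ΔH; |ΔH_A − ΔH_B| = 2673 kJ.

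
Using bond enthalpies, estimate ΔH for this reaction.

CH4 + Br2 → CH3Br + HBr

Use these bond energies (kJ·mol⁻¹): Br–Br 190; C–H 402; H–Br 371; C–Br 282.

ΔH ≈ −61 kJ

Bonds broken (reactants):
  Br–Br: 1 × 190 = 190
  C–H: 4 × 402 = 1608
  Σ(broken) = 1798 kJ
Bonds formed (products):
  C–Br: 1 × 282 = 282
  C–H: 3 × 402 = 1206
  H–Br: 1 × 371 = 371
  Σ(formed) = 1859 kJ
ΔH = Σ(broken) − Σ(formed) = 1798 − 1859 = −61 kJ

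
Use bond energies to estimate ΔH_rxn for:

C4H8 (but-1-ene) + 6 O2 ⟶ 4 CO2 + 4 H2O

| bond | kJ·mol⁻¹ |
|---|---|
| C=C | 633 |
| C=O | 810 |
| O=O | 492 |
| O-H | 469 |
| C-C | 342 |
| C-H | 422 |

ΔH ≈ −2587 kJ

Bonds broken (reactants):
  C-C: 2 × 342 = 684
  C-H: 8 × 422 = 3376
  C=C: 1 × 633 = 633
  O=O: 6 × 492 = 2952
  Σ(broken) = 7645 kJ
Bonds formed (products):
  C=O: 8 × 810 = 6480
  O-H: 8 × 469 = 3752
  Σ(formed) = 10232 kJ
ΔH = Σ(broken) − Σ(formed) = 7645 − 10232 = −2587 kJ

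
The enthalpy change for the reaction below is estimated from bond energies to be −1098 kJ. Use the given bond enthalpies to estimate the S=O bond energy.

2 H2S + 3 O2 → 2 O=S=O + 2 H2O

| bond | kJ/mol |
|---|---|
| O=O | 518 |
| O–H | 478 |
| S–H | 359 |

Let D be the S=O bond energy.
Σ(broken) = 3×518 + 4×359 = 2990
Σ(formed) = 4×478 + 4×D = 1912 + 4D
ΔH = Σ(broken) − Σ(formed) = (2990) − (1912 + 4D) = +1078 − 4D
Setting this equal to −1098 kJ gives 4D = 2176, so D = 544 kJ/mol.

D(S=O) ≈ 544 kJ/mol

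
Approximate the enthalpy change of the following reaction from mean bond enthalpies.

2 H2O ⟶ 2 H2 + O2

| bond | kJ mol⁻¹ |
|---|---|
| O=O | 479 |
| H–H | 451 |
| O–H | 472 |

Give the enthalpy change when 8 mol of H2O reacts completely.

ΔH = +2028 kJ

Bonds broken (reactants):
  O–H: 4 × 472 = 1888
  Σ(broken) = 1888 kJ
Bonds formed (products):
  H–H: 2 × 451 = 902
  O=O: 1 × 479 = 479
  Σ(formed) = 1381 kJ
ΔH = Σ(broken) − Σ(formed) = 1888 − 1381 = +507 kJ
For 4× the reaction as written: 4 × (+507) = +2028 kJ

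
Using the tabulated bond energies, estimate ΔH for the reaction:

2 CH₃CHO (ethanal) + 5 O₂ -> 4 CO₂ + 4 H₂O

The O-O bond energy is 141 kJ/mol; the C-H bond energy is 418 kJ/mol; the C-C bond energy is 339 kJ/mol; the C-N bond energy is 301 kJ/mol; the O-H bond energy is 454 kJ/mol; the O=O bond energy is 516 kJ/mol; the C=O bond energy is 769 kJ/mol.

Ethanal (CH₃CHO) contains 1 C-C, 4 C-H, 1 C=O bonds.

ΔH ≈ −1644 kJ

Bonds broken (reactants):
  C-C: 2 × 339 = 678
  C-H: 8 × 418 = 3344
  C=O: 2 × 769 = 1538
  O=O: 5 × 516 = 2580
  Σ(broken) = 8140 kJ
Bonds formed (products):
  C=O: 8 × 769 = 6152
  O-H: 8 × 454 = 3632
  Σ(formed) = 9784 kJ
ΔH = Σ(broken) − Σ(formed) = 8140 − 9784 = −1644 kJ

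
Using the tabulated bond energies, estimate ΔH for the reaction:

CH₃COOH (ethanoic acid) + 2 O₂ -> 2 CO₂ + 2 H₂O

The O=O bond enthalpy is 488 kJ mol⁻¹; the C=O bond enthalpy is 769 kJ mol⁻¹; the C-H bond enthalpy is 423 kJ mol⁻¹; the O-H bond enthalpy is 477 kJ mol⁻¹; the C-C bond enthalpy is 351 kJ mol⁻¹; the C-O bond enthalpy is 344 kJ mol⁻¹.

ΔH ≈ −798 kJ

Bonds broken (reactants):
  C-C: 1 × 351 = 351
  C-H: 3 × 423 = 1269
  C-O: 1 × 344 = 344
  C=O: 1 × 769 = 769
  O-H: 1 × 477 = 477
  O=O: 2 × 488 = 976
  Σ(broken) = 4186 kJ
Bonds formed (products):
  C=O: 4 × 769 = 3076
  O-H: 4 × 477 = 1908
  Σ(formed) = 4984 kJ
ΔH = Σ(broken) − Σ(formed) = 4186 − 4984 = −798 kJ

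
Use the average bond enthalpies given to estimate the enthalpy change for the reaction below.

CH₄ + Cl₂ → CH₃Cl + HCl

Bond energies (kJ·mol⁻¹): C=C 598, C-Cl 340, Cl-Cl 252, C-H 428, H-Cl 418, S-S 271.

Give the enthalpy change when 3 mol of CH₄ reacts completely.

ΔH = −234 kJ

Bonds broken (reactants):
  C-H: 4 × 428 = 1712
  Cl-Cl: 1 × 252 = 252
  Σ(broken) = 1964 kJ
Bonds formed (products):
  C-Cl: 1 × 340 = 340
  C-H: 3 × 428 = 1284
  H-Cl: 1 × 418 = 418
  Σ(formed) = 2042 kJ
ΔH = Σ(broken) − Σ(formed) = 1964 − 2042 = −78 kJ
For 3× the reaction as written: 3 × (−78) = −234 kJ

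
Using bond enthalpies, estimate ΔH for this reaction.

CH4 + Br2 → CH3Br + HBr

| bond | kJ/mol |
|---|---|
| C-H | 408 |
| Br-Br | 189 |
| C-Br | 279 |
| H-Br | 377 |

Bonds broken (reactants):
  Br-Br: 1 × 189 = 189
  C-H: 4 × 408 = 1632
  Σ(broken) = 1821 kJ
Bonds formed (products):
  C-Br: 1 × 279 = 279
  C-H: 3 × 408 = 1224
  H-Br: 1 × 377 = 377
  Σ(formed) = 1880 kJ
ΔH = Σ(broken) − Σ(formed) = 1821 − 1880 = −59 kJ

ΔH ≈ −59 kJ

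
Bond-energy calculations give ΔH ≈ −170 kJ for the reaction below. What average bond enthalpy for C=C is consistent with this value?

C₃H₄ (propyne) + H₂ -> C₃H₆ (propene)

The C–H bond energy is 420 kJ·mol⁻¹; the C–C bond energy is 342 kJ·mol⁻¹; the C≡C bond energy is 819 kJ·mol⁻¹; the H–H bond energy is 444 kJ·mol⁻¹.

D(C=C) ≈ 593 kJ/mol

Let D be the C=C bond energy.
Σ(broken) = 1×819 + 1×342 + 4×420 + 1×444 = 3285
Σ(formed) = 1×342 + 6×420 + 1×D = 2862 + D
ΔH = Σ(broken) − Σ(formed) = (3285) − (2862 + D) = +423 − D
Setting this equal to −170 kJ gives D = 593 kJ/mol.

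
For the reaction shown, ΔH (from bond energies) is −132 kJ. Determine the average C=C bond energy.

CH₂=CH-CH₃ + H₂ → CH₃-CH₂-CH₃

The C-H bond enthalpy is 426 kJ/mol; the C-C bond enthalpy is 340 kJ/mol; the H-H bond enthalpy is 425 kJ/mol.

Let D be the C=C bond energy.
Σ(broken) = 1×340 + 6×426 + 1×D + 1×425 = 3321 + D
Σ(formed) = 2×340 + 8×426 = 4088
ΔH = Σ(broken) − Σ(formed) = (3321 + D) − (4088) = −767 + D
Setting this equal to −132 kJ gives D = 635 kJ/mol.

D(C=C) ≈ 635 kJ/mol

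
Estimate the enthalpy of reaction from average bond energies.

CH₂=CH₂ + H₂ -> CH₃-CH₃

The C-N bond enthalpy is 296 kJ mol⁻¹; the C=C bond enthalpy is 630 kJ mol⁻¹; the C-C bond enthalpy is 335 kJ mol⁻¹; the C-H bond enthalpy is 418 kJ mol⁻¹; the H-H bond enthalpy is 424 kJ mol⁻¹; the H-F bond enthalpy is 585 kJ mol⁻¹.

Bonds broken (reactants):
  C-H: 4 × 418 = 1672
  C=C: 1 × 630 = 630
  H-H: 1 × 424 = 424
  Σ(broken) = 2726 kJ
Bonds formed (products):
  C-C: 1 × 335 = 335
  C-H: 6 × 418 = 2508
  Σ(formed) = 2843 kJ
ΔH = Σ(broken) − Σ(formed) = 2726 − 2843 = −117 kJ

ΔH ≈ −117 kJ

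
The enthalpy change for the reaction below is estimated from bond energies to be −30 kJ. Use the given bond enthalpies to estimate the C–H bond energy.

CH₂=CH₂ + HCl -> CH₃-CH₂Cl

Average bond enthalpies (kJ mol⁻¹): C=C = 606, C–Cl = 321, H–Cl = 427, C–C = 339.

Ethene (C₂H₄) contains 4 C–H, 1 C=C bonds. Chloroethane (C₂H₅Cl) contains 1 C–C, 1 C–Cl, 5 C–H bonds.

D(C–H) ≈ 403 kJ/mol

Let D be the C–H bond energy.
Σ(broken) = 4×D + 1×606 + 1×427 = 1033 + 4D
Σ(formed) = 1×339 + 1×321 + 5×D = 660 + 5D
ΔH = Σ(broken) − Σ(formed) = (1033 + 4D) − (660 + 5D) = +373 − D
Setting this equal to −30 kJ gives D = 403 kJ/mol.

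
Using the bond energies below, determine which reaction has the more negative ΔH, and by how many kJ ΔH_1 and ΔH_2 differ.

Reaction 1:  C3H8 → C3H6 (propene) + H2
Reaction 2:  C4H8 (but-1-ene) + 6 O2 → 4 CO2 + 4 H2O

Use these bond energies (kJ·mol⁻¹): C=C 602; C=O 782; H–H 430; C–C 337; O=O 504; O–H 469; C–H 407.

Reaction 2, by 2571 kJ

Reaction 1:
  Bonds broken (reactants):
    C–C: 2 × 337 = 674
    C–H: 8 × 407 = 3256
    Σ(broken) = 3930 kJ
  Bonds formed (products):
    C–C: 1 × 337 = 337
    C–H: 6 × 407 = 2442
    C=C: 1 × 602 = 602
    H–H: 1 × 430 = 430
    Σ(formed) = 3811 kJ
  ΔH_1 = 3930 − 3811 = +119 kJ
Reaction 2:
  Bonds broken (reactants):
    C–C: 2 × 337 = 674
    C–H: 8 × 407 = 3256
    C=C: 1 × 602 = 602
    O=O: 6 × 504 = 3024
    Σ(broken) = 7556 kJ
  Bonds formed (products):
    C=O: 8 × 782 = 6256
    O–H: 8 × 469 = 3752
    Σ(formed) = 10008 kJ
  ΔH_2 = 7556 − 10008 = −2452 kJ
ΔH_1 − ΔH_2 = +2571 kJ, so reaction 2 has the more negative ΔH; |ΔH_1 − ΔH_2| = 2571 kJ.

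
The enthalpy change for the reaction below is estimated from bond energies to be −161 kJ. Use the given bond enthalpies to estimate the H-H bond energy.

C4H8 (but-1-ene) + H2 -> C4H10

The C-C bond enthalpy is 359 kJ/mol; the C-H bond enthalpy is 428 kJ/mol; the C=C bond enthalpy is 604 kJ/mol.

D(H-H) ≈ 450 kJ/mol

Let D be the H-H bond energy.
Σ(broken) = 2×359 + 8×428 + 1×604 + 1×D = 4746 + D
Σ(formed) = 3×359 + 10×428 = 5357
ΔH = Σ(broken) − Σ(formed) = (4746 + D) − (5357) = −611 + D
Setting this equal to −161 kJ gives D = 450 kJ/mol.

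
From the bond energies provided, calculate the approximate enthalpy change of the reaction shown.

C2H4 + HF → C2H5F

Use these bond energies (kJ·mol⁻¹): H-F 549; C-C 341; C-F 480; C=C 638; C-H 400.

ΔH ≈ −34 kJ

Bonds broken (reactants):
  C-H: 4 × 400 = 1600
  C=C: 1 × 638 = 638
  H-F: 1 × 549 = 549
  Σ(broken) = 2787 kJ
Bonds formed (products):
  C-C: 1 × 341 = 341
  C-F: 1 × 480 = 480
  C-H: 5 × 400 = 2000
  Σ(formed) = 2821 kJ
ΔH = Σ(broken) − Σ(formed) = 2787 − 2821 = −34 kJ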